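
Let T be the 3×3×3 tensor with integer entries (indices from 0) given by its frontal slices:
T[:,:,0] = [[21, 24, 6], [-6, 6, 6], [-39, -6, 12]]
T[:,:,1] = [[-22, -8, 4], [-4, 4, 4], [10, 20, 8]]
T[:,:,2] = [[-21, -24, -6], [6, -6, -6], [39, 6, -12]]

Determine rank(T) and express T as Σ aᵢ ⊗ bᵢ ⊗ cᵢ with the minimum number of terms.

rank(T) = 2

Lower bound: the mode-1 unfolding of T (rows indexed by i, columns by (j,k) = (0,0), (0,1), (0,2), (1,0), (1,1), (1,2), (2,0), (2,1), (2,2)) is [[21, -22, -21, 24, -8, -24, 6, 4, -6], [-6, -4, 6, 6, 4, -6, 6, 4, -6], [-39, 10, 39, -6, 20, 6, 12, 8, -12]].
There the 2×2 minor on rows i ∈ {0, 1}, columns (j,k) ∈ {(0,0), (0,1)} is det [[21, -22], [-6, -4]] = -216 ≠ 0, so this unfolding has rank ≥ 2; CP rank is at least every unfolding rank, so rank(T) ≥ 2. (Flattening ranks never certify an upper bound on CP rank; for that we must actually write T with 2 rank-1 terms.)
Upper bound — finding two terms. Write S_k = T[:,:,k] for the frontal slices: S₀ = [[21, 24, 6], [-6, 6, 6], [-39, -6, 12]], S₁ = [[-22, -8, 4], [-4, 4, 4], [10, 20, 8]], S₂ = [[-21, -24, -6], [6, -6, -6], [39, 6, -12]].
If T = a₁ ⊗ b₁ ⊗ c₁ + a₂ ⊗ b₂ ⊗ c₂ then each S_k = c₁[k]·a₁b₁ᵀ + c₂[k]·a₂b₂ᵀ. S₀ and S₁ are linearly independent, so a₁b₁ᵀ and a₂b₂ᵀ must span the same plane of matrices: they are the rank-1 matrices of the form x·S₀ + y·S₁.
The 2×2 minor of x·S₀ + y·S₁ on rows {0,1}, columns {0,1} is 270·x² − 120·y² = 30·(3·x − 2·y)(3·x + 2·y), vanishing at (x:y) = (2:3) and (2:-3).
M₁ = 2·S₀ + 3·S₁ = [[-24, 24, 24], [-24, 24, 24], [-48, 48, 48]] = (-24)·[1, 1, 2][1, -1, -1]ᵀ and M₂ = 2·S₀ − 3·S₁ = [[108, 72, 0], [0, 0, 0], [-108, -72, 0]] = 36·[1, 0, -1][3, 2, 0]ᵀ, so take a₁ = [1, 1, 2], b₁ = [1, -1, -1], a₂ = [1, 0, -1], b₂ = [3, 2, 0].
Each slice is an integer combination of E₁ = a₁b₁ᵀ and E₂ = a₂b₂ᵀ: S₀ = −6·E₁ + 9·E₂, S₁ = −4·E₁ − 6·E₂, S₂ = 6·E₁ − 9·E₂; reading off coefficients, c₁ = [-6, -4, 6] and c₂ = [9, -6, -9].
Hence T = [1, 1, 2] ⊗ [1, -1, -1] ⊗ [-6, -4, 6] + [1, 0, -1] ⊗ [3, 2, 0] ⊗ [9, -6, -9], so rank(T) ≤ 2.
These bounds meet, so rank(T) = 2.
Check entry T[2,0,0] = -39: (2)·(1)·(-6) + (-1)·(3)·(9) = -39.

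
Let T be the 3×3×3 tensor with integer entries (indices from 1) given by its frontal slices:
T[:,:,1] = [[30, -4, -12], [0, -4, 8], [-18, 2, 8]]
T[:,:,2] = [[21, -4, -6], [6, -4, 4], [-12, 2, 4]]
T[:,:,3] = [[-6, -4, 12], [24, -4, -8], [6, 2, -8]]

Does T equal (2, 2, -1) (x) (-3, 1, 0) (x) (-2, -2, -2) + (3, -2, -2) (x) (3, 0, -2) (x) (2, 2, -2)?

Reconstruct entry (1,1,2) from the claimed factors: Σₗ aₗ[1]bₗ[1]cₗ[2] = (2)·(-3)·(-2) + (3)·(3)·(2) = 30, but T[1,1,2] = 21. The claim is false.

No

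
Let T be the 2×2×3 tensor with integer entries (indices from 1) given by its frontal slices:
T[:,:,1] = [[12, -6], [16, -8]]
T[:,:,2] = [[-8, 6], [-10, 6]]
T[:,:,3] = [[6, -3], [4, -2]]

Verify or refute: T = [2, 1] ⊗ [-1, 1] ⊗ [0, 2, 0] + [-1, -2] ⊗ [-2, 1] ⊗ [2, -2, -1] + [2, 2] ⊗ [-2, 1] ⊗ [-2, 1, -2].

No

Reconstruct entry (1,1,2) from the claimed factors: Σₗ aₗ[1]bₗ[1]cₗ[2] = (2)·(-1)·(2) + (-1)·(-2)·(-2) + (2)·(-2)·(1) = -12, but T[1,1,2] = -8. The claim is false.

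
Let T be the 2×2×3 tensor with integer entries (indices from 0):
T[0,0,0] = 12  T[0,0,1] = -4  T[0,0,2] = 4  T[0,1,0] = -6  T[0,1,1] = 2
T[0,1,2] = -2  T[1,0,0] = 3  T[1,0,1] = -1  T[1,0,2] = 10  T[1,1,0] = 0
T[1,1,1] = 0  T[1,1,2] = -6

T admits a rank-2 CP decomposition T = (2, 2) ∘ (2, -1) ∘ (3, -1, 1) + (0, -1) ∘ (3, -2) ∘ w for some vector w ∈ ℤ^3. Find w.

w = (3, -1, -2)

Subtract the known terms from T to get the rank-1 residual R = (0, -1) ∘ (3, -2) ∘ w, so R[i,j,k] = a[i]·b[j]·w[k]. Pick indices with nonzero a[1]·b[0] = (-1)·(3) = -3. Only the fibre through (1,0,·) is needed: R[1,0,:] = T[1,0,:] − Σₗ aₗ[1]bₗ[0]cₗ = [3, -1, 10] − (2)·(2)·(3, -1, 1) = [-9, 3, 6]. Then w[k] = R[1,0,k] / -3 for each k, giving w = [-9, 3, 6] / -3 = (3, -1, -2).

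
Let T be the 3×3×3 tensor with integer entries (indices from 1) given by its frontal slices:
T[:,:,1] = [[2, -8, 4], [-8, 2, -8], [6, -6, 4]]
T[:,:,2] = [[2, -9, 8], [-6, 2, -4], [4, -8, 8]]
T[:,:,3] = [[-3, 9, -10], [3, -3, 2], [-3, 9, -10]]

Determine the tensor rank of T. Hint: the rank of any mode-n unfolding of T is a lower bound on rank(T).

3

Lower bound: the mode-3 unfolding of T (rows indexed by k, columns by (i,j) = (1,1), (1,2), (1,3), (2,1), (2,2), (2,3), (3,1), (3,2), (3,3)) is [[2, -8, 4, -8, 2, -8, 6, -6, 4], [2, -9, 8, -6, 2, -4, 4, -8, 8], [-3, 9, -10, 3, -3, 2, -3, 9, -10]].
There the 3×3 minor on rows k ∈ {1, 2, 3}, columns (i,j) ∈ {(1,1), (1,2), (1,3)} is det [[2, -8, 4], [2, -9, 8], [-3, 9, -10]] = 32 ≠ 0, so this unfolding has rank ≥ 3; CP rank is at least every unfolding rank, so rank(T) ≥ 3. (Unfolding ranks only ever bound the CP rank from below — rank(T) can be strictly larger than all of them — so the matching upper bound has to come from an explicit 3-term decomposition.)
Upper bound: T is a sum of 3 rank-1 terms, T = (1, 1, 1) ∘ (1, 1, -2) ∘ (2, 0, 1) + (1, 2, 0) ∘ (2, 1, 0) ∘ (-2, -1, 0) + (2, -1, 2) ∘ (1, -2, 2) ∘ (2, 2, -2) (written with every a and b primitive with positive leading entry and the scale carried by c; CP decompositions are not unique, and this one is verified by expanding entrywise), so rank(T) ≤ 3.
These bounds meet, so rank(T) = 3.
Check entry T[2,3,1] = -8: (1)·(-2)·(2) + (2)·(0)·(-2) + (-1)·(2)·(2) = -8.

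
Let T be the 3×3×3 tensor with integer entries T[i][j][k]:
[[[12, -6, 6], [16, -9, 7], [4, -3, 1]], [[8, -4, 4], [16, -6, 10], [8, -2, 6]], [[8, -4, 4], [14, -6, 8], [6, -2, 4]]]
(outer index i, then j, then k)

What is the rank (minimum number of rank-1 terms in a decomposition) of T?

2

Lower bound: the mode-1 unfolding of T (rows indexed by i, columns by (j,k) = (0,0), (0,1), (0,2), (1,0), (1,1), (1,2), (2,0), (2,1), (2,2)) is [[12, -6, 6, 16, -9, 7, 4, -3, 1], [8, -4, 4, 16, -6, 10, 8, -2, 6], [8, -4, 4, 14, -6, 8, 6, -2, 4]].
There the 2×2 minor on rows i ∈ {0, 1}, columns (j,k) ∈ {(0,0), (1,0)} is det [[12, 16], [8, 16]] = 64 ≠ 0, so this unfolding has rank ≥ 2; CP rank is at least every unfolding rank, so rank(T) ≥ 2. (Flattening ranks never certify an upper bound on CP rank; for that we must actually write T with 2 rank-1 terms.)
Upper bound — finding two terms. Write S_k = T[:,:,k] for the frontal slices: S₀ = [[12, 16, 4], [8, 16, 8], [8, 14, 6]], S₁ = [[-6, -9, -3], [-4, -6, -2], [-4, -6, -2]], S₂ = [[6, 7, 1], [4, 10, 6], [4, 8, 4]].
If T = a₁ ⊗ b₁ ⊗ c₁ + a₂ ⊗ b₂ ⊗ c₂ then each S_k = c₁[k]·a₁b₁ᵀ + c₂[k]·a₂b₂ᵀ. S₀ and S₁ are linearly independent, so a₁b₁ᵀ and a₂b₂ᵀ must span the same plane of matrices: they are the rank-1 matrices of the form x·S₀ + y·S₁.
The 2×2 minor of x·S₀ + y·S₁ on rows {0,1}, columns {0,1} is 64·x² − 32·xy = 32·(2·x − y)(x), vanishing at (x:y) = (1:2) and (0:1).
M₁ = S₀ + 2·S₁ = [[0, -2, -2], [0, 4, 4], [0, 2, 2]] = (-2)·(1, -2, -1)(0, 1, 1)ᵀ and M₂ = S₁ = [[-6, -9, -3], [-4, -6, -2], [-4, -6, -2]] = −(3, 2, 2)(2, 3, 1)ᵀ, so take a₁ = (1, -2, -1), b₁ = (0, 1, 1), a₂ = (3, 2, 2), b₂ = (2, 3, 1).
Each slice is an integer combination of E₁ = a₁b₁ᵀ and E₂ = a₂b₂ᵀ: S₀ = −2·E₁ + 2·E₂, S₁ = −E₂, S₂ = −2·E₁ + E₂; reading off coefficients, c₁ = (-2, 0, -2) and c₂ = (2, -1, 1).
Hence T = (1, -2, -1) ⊗ (0, 1, 1) ⊗ (-2, 0, -2) + (3, 2, 2) ⊗ (2, 3, 1) ⊗ (2, -1, 1), so rank(T) ≤ 2.
These bounds meet, so rank(T) = 2.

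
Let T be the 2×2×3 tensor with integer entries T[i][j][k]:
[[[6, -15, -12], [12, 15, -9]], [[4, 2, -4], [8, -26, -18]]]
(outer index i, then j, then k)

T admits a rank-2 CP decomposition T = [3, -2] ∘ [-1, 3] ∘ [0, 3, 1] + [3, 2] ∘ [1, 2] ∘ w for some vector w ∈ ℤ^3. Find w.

Subtract the known terms from T to get the rank-1 residual R = [3, 2] ∘ [1, 2] ∘ w, so R[i,j,k] = a[i]·b[j]·w[k]. Pick indices with nonzero a[0]·b[0] = (3)·(1) = 3. Only the fibre through (0,0,·) is needed: R[0,0,:] = T[0,0,:] − Σₗ aₗ[0]bₗ[0]cₗ = [6, -15, -12] − (3)·(-1)·[0, 3, 1] = [6, -6, -9]. Then w[k] = R[0,0,k] / 3 for each k, giving w = [6, -6, -9] / 3 = [2, -2, -3].

w = [2, -2, -3]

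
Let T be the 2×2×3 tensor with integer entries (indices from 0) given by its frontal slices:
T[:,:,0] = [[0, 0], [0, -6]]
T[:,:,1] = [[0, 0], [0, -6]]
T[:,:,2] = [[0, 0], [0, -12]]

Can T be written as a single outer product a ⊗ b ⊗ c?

If T = a ⊗ b ⊗ c then every fibre of T is a multiple of the corresponding factor, so read the factors off the fibres through the nonzero entry T[1,1,0] = -6.
The mode-1 fibre T[:,1,0] = [0, -6] gives a = [0, 1] (primitive direction); the mode-2 fibre T[1,:,0] = [0, -6] gives b = [0, 1]; then c[k] = T[1,1,k] / (a[1]·b[1]) = [-6, -6, -12] / 1 = [-6, -6, -12].
Expanding [0, 1] ⊗ [0, 1] ⊗ [-6, -6, -12] reproduces all 12 entries of T, so T = [0, 1] ⊗ [0, 1] ⊗ [-6, -6, -12] and rank(T) ≤ 1.
Equivalently every frontal slice T[:,:,k] is c[k] times the rank-1 matrix [0, 1] ⊗ [0, 1]. So T has rank 1 (it is nonzero).

Yes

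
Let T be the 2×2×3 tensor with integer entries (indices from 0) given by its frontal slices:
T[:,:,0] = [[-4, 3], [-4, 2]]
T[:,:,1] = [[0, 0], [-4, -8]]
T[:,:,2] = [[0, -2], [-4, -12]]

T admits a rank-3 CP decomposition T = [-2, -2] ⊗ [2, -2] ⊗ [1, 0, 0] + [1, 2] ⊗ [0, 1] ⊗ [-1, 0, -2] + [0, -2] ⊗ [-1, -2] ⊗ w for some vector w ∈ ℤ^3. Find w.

Subtract the known terms from T to get the rank-1 residual R = [0, -2] ⊗ [-1, -2] ⊗ w, so R[i,j,k] = a[i]·b[j]·w[k]. Pick indices with nonzero a[1]·b[0] = (-2)·(-1) = 2. Only the fibre through (1,0,·) is needed: R[1,0,:] = T[1,0,:] − Σₗ aₗ[1]bₗ[0]cₗ = [-4, -4, -4] − (-2)·(2)·[1, 0, 0] − (2)·(0)·[-1, 0, -2] = [0, -4, -4]. Then w[k] = R[1,0,k] / 2 for each k, giving w = [0, -4, -4] / 2 = [0, -2, -2].

w = [0, -2, -2]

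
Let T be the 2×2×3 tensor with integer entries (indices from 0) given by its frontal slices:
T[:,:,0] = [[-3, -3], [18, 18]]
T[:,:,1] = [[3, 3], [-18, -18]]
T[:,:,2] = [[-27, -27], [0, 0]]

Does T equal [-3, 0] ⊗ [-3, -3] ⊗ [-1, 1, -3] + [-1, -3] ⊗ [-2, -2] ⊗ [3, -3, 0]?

Reconstruct entrywise from the claimed factors. For example, T[1,1,2] = 0 and Σₗ aₗ[1]bₗ[1]cₗ[2] = (0)·(-3)·(-3) + (-3)·(-2)·(0) = 0; checking all 12 entries, every one matches. The claim holds.

Yes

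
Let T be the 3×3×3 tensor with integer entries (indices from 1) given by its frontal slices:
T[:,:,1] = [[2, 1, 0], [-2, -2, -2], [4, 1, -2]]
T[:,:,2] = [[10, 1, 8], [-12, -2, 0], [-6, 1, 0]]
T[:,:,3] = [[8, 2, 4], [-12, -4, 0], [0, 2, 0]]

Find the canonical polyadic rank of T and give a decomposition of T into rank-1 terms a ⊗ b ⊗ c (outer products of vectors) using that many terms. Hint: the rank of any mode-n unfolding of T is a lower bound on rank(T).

Lower bound: the mode-3 unfolding of T (rows indexed by k, columns by (i,j) = (1,1), (1,2), (1,3), (2,1), (2,2), (2,3), (3,1), (3,2), (3,3)) is [[2, 1, 0, -2, -2, -2, 4, 1, -2], [10, 1, 8, -12, -2, 0, -6, 1, 0], [8, 2, 4, -12, -4, 0, 0, 2, 0]].
There the 3×3 minor on rows k ∈ {1, 2, 3}, columns (i,j) ∈ {(1,1), (1,2), (2,1)} is det [[2, 1, -2], [10, 1, -12], [8, 2, -12]] = 24 ≠ 0, so this unfolding has rank ≥ 3; CP rank is at least every unfolding rank, so rank(T) ≥ 3. (This is only a lower bound: in general the CP rank may exceed every unfolding rank, so we still need to exhibit 3 rank-1 terms summing to T.)
Upper bound: T is a sum of 3 rank-1 terms, T = [0, 1, 1] ⊗ [1, 0, -1] ⊗ [2, -4, -2] + [1, -2, 1] ⊗ [2, 1, 0] ⊗ [1, 1, 2] + [2, -1, -1] ⊗ [1, 0, 1] ⊗ [0, 4, 2] (written with every a and b primitive with positive leading entry and the scale carried by c; CP decompositions are not unique, and this one is verified by expanding entrywise), so rank(T) ≤ 3.
These bounds meet, so rank(T) = 3.

rank(T) = 3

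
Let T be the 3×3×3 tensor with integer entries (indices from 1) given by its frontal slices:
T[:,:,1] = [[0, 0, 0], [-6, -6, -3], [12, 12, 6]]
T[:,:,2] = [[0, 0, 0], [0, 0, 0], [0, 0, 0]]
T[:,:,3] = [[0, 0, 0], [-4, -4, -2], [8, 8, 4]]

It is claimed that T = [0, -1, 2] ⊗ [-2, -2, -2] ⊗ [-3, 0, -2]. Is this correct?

Reconstruct entry (2,3,1) from the claimed factors: Σₗ aₗ[2]bₗ[3]cₗ[1] = (-1)·(-2)·(-3) = -6, but T[2,3,1] = -3. The claim is false.

No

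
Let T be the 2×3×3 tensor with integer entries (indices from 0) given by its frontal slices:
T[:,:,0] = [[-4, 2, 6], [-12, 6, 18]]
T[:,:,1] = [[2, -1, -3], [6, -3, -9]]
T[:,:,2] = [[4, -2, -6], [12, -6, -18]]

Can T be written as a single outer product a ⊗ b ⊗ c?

Yes

The mode-1 fibre T[:,0,0] = [-4, -12] gives a = [1, 3] (primitive direction); the mode-2 fibre T[0,:,0] = [-4, 2, 6] gives b = [2, -1, -3]; then c[k] = T[0,0,k] / (a[0]·b[0]) = [-4, 2, 4] / 2 = [-2, 1, 2].
Expanding [1, 3] ⊗ [2, -1, -3] ⊗ [-2, 1, 2] reproduces all 18 entries of T, so T = [1, 3] ⊗ [2, -1, -3] ⊗ [-2, 1, 2] and rank(T) ≤ 1.
Equivalently every frontal slice T[:,:,k] is c[k] times the rank-1 matrix [1, 3] ⊗ [2, -1, -3]. So T has rank 1 (it is nonzero).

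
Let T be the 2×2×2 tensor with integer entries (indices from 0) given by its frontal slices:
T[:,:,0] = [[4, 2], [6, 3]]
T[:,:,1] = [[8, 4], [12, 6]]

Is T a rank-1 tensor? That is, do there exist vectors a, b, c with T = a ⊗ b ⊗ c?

Yes

If T = a ⊗ b ⊗ c then every fibre of T is a multiple of the corresponding factor, so read the factors off the fibres through the nonzero entry T[0,0,0] = 4.
The mode-1 fibre T[:,0,0] = [4, 6] gives a = [2, 3] (primitive direction); the mode-2 fibre T[0,:,0] = [4, 2] gives b = [2, 1]; then c[k] = T[0,0,k] / (a[0]·b[0]) = [4, 8] / 4 = [1, 2].
Expanding [2, 3] ⊗ [2, 1] ⊗ [1, 2] reproduces all 8 entries of T, so T = [2, 3] ⊗ [2, 1] ⊗ [1, 2] and rank(T) ≤ 1.
Equivalently every frontal slice T[:,:,k] is c[k] times the rank-1 matrix [2, 3] ⊗ [2, 1]. So T has rank 1 (it is nonzero).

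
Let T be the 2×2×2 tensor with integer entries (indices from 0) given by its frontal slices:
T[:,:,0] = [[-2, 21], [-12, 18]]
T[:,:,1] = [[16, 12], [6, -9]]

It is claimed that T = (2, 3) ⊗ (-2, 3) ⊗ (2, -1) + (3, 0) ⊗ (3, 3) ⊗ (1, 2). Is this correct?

No

Reconstruct entry (0,0,0) from the claimed factors: Σₗ aₗ[0]bₗ[0]cₗ[0] = (2)·(-2)·(2) + (3)·(3)·(1) = 1, but T[0,0,0] = -2. The claim is false.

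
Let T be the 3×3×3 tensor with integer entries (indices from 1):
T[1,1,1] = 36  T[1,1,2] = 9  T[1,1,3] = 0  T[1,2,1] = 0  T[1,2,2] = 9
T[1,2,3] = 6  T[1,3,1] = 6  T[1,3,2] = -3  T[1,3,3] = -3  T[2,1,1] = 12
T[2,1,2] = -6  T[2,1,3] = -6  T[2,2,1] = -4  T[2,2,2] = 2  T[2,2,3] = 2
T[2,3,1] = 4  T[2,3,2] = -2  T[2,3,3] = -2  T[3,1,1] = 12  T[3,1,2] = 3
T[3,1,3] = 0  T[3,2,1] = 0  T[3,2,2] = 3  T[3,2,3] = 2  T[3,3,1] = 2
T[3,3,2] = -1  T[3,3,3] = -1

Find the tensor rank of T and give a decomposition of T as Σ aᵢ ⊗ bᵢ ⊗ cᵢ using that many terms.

Lower bound: in the mode-2 unfolding of T (rows indexed by j, columns by (i,k)) the 2×2 minor on rows j ∈ {1, 2}, columns (i,k) ∈ {(1,1), (1,2)} is det [[36, 9], [0, 9]] = 324 ≠ 0, so that unfolding has rank ≥ 2 and hence rank(T) ≥ 2 (CP rank is at least every unfolding rank, though it can be larger).
Upper bound: with S_k = T[:,:,k], the two rank-1 terms a₁b₁ᵀ, a₂b₂ᵀ are the rank-1 members of the pencil x·S₁ + y·S₂.
The 2×2 minor of x·S₁ + y·S₂ on rows {1,2}, columns {1,2} is −144·x² − 72·xy + 72·y² = (-72)·(2·x − y)(x + y), vanishing at (x:y) = (1:2) and (1:-1).
M₁ = S₁ + 2·S₂ = [[54, 18, 0], [0, 0, 0], [18, 6, 0]] = 6·[3, 0, 1][3, 1, 0]ᵀ and M₂ = S₁ − S₂ = [[27, -9, 9], [18, -6, 6], [9, -3, 3]] = 3·[3, 2, 1][3, -1, 1]ᵀ, so take a₁ = [3, 0, 1], b₁ = [3, 1, 0], a₂ = [3, 2, 1], b₂ = [3, -1, 1].
Each slice is an integer combination of E₁ = a₁b₁ᵀ and E₂ = a₂b₂ᵀ: S₁ = 2·E₁ + 2·E₂, S₂ = 2·E₁ − E₂, S₃ = E₁ − E₂; reading off coefficients, c₁ = [2, 2, 1] and c₂ = [2, -1, -1].
Hence T = [3, 0, 1] ⊗ [3, 1, 0] ⊗ [2, 2, 1] + [3, 2, 1] ⊗ [3, -1, 1] ⊗ [2, -1, -1], so rank(T) ≤ 2.
These bounds meet, so rank(T) = 2.

rank(T) = 2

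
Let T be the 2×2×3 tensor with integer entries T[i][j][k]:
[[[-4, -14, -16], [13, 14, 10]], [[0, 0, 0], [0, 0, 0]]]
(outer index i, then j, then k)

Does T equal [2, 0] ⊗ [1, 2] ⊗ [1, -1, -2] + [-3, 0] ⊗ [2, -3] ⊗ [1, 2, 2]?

Yes

Reconstruct entrywise from the claimed factors. For example, T[1,1,2] = 0 and Σₗ aₗ[1]bₗ[1]cₗ[2] = (0)·(2)·(-2) + (0)·(-3)·(2) = 0; checking all 12 entries, every one matches. The claim holds.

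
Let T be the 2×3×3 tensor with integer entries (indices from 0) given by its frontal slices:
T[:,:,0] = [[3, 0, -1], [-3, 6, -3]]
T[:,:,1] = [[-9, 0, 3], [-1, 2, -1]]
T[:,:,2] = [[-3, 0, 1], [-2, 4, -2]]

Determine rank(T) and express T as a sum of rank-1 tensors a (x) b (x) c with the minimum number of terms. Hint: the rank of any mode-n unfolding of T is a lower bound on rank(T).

Lower bound: in the mode-1 unfolding of T (rows indexed by i, columns by (j,k)) the 2×2 minor on rows i ∈ {0, 1}, columns (j,k) ∈ {(0,0), (0,1)} is det [[3, -9], [-3, -1]] = -30 ≠ 0, so that unfolding has rank ≥ 2 and hence rank(T) ≥ 2 (CP rank is at least every unfolding rank, though it can be larger).
Upper bound: with S_k = T[:,:,k], the two rank-1 terms a₁b₁ᵀ, a₂b₂ᵀ are the rank-1 members of the pencil x·S₀ + y·S₁.
The 2×2 minor of x·S₀ + y·S₁ on rows {0,1}, columns {0,1} is 18·x² − 48·xy − 18·y² = 6·(x − 3·y)(3·x + y), vanishing at (x:y) = (3:1) and (1:-3).
M₁ = 3·S₀ + S₁ = [[0, 0, 0], [-10, 20, -10]] = (-10)·(0, 1)(1, -2, 1)ᵀ and M₂ = S₀ − 3·S₁ = [[30, 0, -10], [0, 0, 0]] = 10·(1, 0)(3, 0, -1)ᵀ, so take a₁ = (0, 1), b₁ = (1, -2, 1), a₂ = (1, 0), b₂ = (3, 0, -1).
Each slice is an integer combination of E₁ = a₁b₁ᵀ and E₂ = a₂b₂ᵀ: S₀ = −3·E₁ + E₂, S₁ = −E₁ − 3·E₂, S₂ = −2·E₁ − E₂; reading off coefficients, c₁ = (-3, -1, -2) and c₂ = (1, -3, -1).
Hence T = (0, 1) (x) (1, -2, 1) (x) (-3, -1, -2) + (1, 0) (x) (3, 0, -1) (x) (1, -3, -1), so rank(T) ≤ 2.
These bounds meet, so rank(T) = 2.

rank(T) = 2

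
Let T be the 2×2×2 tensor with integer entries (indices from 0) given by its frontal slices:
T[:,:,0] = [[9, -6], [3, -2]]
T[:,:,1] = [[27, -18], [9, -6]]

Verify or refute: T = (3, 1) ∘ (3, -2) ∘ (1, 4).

Reconstruct entry (0,0,1) from the claimed factors: Σₗ aₗ[0]bₗ[0]cₗ[1] = (3)·(3)·(4) = 36, but T[0,0,1] = 27. The claim is false.

No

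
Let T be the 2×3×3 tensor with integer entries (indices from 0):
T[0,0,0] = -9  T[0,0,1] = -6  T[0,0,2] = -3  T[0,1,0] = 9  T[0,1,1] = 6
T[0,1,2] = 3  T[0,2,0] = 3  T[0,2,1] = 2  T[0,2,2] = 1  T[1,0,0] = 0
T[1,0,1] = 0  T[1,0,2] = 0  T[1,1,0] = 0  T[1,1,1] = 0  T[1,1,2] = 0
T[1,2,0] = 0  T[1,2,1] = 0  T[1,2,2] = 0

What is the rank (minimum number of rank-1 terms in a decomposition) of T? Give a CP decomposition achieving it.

rank(T) = 1

Lower bound: T ≠ 0 (e.g. T[0,0,0] = -9), so rank(T) ≥ 1.
Upper bound: if T = a ⊗ b ⊗ c then every fibre of T is a multiple of the corresponding factor, so read the factors off the fibres through the nonzero entry T[0,0,0] = -9.
The mode-1 fibre T[:,0,0] = [-9, 0] gives a = [1, 0] (primitive direction); the mode-2 fibre T[0,:,0] = [-9, 9, 3] gives b = [3, -3, -1]; then c[k] = T[0,0,k] / (a[0]·b[0]) = [-9, -6, -3] / 3 = [-3, -2, -1].
Expanding [1, 0] ⊗ [3, -3, -1] ⊗ [-3, -2, -1] reproduces all 18 entries of T, so T = [1, 0] ⊗ [3, -3, -1] ⊗ [-3, -2, -1] and rank(T) ≤ 1.
These bounds meet, so rank(T) = 1.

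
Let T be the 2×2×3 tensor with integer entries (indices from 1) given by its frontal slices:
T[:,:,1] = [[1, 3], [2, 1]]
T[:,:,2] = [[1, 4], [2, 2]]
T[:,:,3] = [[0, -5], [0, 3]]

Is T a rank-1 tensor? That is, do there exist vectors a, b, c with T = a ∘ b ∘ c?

The mode-3 unfolding of T (rows indexed by k, columns by (i,j) = (1,1), (1,2), (2,1), (2,2)) is [[1, 3, 2, 1], [1, 4, 2, 2], [0, -5, 0, 3]].
There the 3×3 minor on rows k ∈ {1, 2, 3}, columns (i,j) ∈ {(1,1), (1,2), (2,2)} is det [[1, 3, 1], [1, 4, 2], [0, -5, 3]] = 8 ≠ 0, so this unfolding has rank ≥ 3; CP rank is at least every unfolding rank, so rank(T) ≥ 3.
In particular rank(T) ≥ 3 > 1, so T is not rank-1.

No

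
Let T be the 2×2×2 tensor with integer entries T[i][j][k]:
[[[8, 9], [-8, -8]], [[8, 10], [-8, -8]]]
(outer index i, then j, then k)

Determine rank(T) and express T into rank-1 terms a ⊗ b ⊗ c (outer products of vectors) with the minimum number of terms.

Lower bound: the mode-3 unfolding of T (rows indexed by k, columns by (i,j) = (0,0), (0,1), (1,0), (1,1)) is [[8, -8, 8, -8], [9, -8, 10, -8]].
There the 2×2 minor on rows k ∈ {0, 1}, columns (i,j) ∈ {(0,0), (0,1)} is det [[8, -8], [9, -8]] = 8 ≠ 0, so this unfolding has rank ≥ 2; CP rank is at least every unfolding rank, so rank(T) ≥ 2. (This is only a lower bound: in general the CP rank may exceed every unfolding rank, so we still need to exhibit 2 rank-1 terms summing to T.)
Upper bound — finding two terms. Write S_k = T[:,:,k] for the frontal slices: S₀ = [[8, -8], [8, -8]], S₁ = [[9, -8], [10, -8]].
If T = a₁ ⊗ b₁ ⊗ c₁ + a₂ ⊗ b₂ ⊗ c₂ then each S_k = c₁[k]·a₁b₁ᵀ + c₂[k]·a₂b₂ᵀ. S₀ and S₁ are linearly independent, so a₁b₁ᵀ and a₂b₂ᵀ must span the same plane of matrices: they are the rank-1 matrices of the form x·S₀ + y·S₁.
det(x·S₀ + y·S₁) is 8·xy + 8·y² = 8·(y)(x + y), vanishing at (x:y) = (1:0) and (1:-1).
M₁ = S₀ = [[8, -8], [8, -8]] = 8·[1, 1][1, -1]ᵀ and M₂ = S₀ − S₁ = [[-1, 0], [-2, 0]] = −[1, 2][1, 0]ᵀ, so take a₁ = [1, 1], b₁ = [1, -1], a₂ = [1, 2], b₂ = [1, 0].
Each slice is an integer combination of E₁ = a₁b₁ᵀ and E₂ = a₂b₂ᵀ: S₀ = 8·E₁, S₁ = 8·E₁ + E₂; reading off coefficients, c₁ = [8, 8] and c₂ = [0, 1].
Hence T = [1, 1] ⊗ [1, -1] ⊗ [8, 8] + [1, 2] ⊗ [1, 0] ⊗ [0, 1], so rank(T) ≤ 2.
These bounds meet, so rank(T) = 2.

rank(T) = 2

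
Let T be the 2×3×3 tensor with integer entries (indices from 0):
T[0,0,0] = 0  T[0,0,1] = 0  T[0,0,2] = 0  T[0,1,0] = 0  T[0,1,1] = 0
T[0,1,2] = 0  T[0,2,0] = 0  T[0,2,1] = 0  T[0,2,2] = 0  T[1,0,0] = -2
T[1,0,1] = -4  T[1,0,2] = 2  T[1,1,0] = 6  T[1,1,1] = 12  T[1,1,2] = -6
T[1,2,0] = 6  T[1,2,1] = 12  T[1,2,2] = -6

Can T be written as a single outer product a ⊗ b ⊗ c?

If T = a ⊗ b ⊗ c then every fibre of T is a multiple of the corresponding factor, so read the factors off the fibres through the nonzero entry T[1,0,0] = -2.
The mode-1 fibre T[:,0,0] = [0, -2] gives a = (0, 1) (primitive direction); the mode-2 fibre T[1,:,0] = [-2, 6, 6] gives b = (1, -3, -3); then c[k] = T[1,0,k] / (a[1]·b[0]) = [-2, -4, 2] / 1 = (-2, -4, 2).
Expanding (0, 1) ⊗ (1, -3, -3) ⊗ (-2, -4, 2) reproduces all 18 entries of T, so T = (0, 1) ⊗ (1, -3, -3) ⊗ (-2, -4, 2) and rank(T) ≤ 1.
Equivalently every frontal slice T[:,:,k] is c[k] times the rank-1 matrix (0, 1) ⊗ (1, -3, -3). So T has rank 1 (it is nonzero).

Yes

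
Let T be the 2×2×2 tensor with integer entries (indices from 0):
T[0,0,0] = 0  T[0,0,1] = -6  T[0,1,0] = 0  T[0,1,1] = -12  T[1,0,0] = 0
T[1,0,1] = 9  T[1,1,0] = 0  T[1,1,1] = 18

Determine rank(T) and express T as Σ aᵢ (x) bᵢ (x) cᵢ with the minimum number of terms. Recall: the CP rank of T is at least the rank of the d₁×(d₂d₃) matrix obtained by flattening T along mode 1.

rank(T) = 1

Lower bound: T ≠ 0 (e.g. T[0,0,1] = -6), so rank(T) ≥ 1.
Upper bound: if T = a (x) b (x) c then every fibre of T is a multiple of the corresponding factor, so read the factors off the fibres through the nonzero entry T[0,0,1] = -6.
The mode-1 fibre T[:,0,1] = [-6, 9] gives a = [2, -3] (primitive direction); the mode-2 fibre T[0,:,1] = [-6, -12] gives b = [1, 2]; then c[k] = T[0,0,k] / (a[0]·b[0]) = [0, -6] / 2 = [0, -3].
Expanding [2, -3] (x) [1, 2] (x) [0, -3] reproduces all 8 entries of T, so T = [2, -3] (x) [1, 2] (x) [0, -3] and rank(T) ≤ 1.
These bounds meet, so rank(T) = 1.
Check entry T[0,1,0] = 0: (2)·(2)·(0) = 0.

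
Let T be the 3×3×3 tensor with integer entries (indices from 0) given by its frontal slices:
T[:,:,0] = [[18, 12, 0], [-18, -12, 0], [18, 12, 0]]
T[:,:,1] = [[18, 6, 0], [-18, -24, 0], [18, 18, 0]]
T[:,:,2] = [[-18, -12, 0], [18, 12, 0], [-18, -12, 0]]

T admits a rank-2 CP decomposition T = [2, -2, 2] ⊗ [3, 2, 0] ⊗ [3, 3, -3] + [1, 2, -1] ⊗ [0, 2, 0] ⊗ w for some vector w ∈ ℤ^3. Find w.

w = [0, -3, 0]

Subtract the known terms from T to get the rank-1 residual R = [1, 2, -1] ⊗ [0, 2, 0] ⊗ w, so R[i,j,k] = a[i]·b[j]·w[k]. Pick indices with nonzero a[0]·b[1] = (1)·(2) = 2. Only the fibre through (0,1,·) is needed: R[0,1,:] = T[0,1,:] − Σₗ aₗ[0]bₗ[1]cₗ = [12, 6, -12] − (2)·(2)·[3, 3, -3] = [0, -6, 0]. Then w[k] = R[0,1,k] / 2 for each k, giving w = [0, -6, 0] / 2 = [0, -3, 0].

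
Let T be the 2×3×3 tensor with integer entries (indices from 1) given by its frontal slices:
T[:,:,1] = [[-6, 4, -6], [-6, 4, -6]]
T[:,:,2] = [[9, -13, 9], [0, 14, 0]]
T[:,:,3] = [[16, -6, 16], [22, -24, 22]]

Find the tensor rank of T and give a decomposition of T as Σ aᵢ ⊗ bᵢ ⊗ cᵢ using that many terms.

Lower bound: the mode-2 unfolding of T (rows indexed by j, columns by (i,k) = (1,1), (1,2), (1,3), (2,1), (2,2), (2,3)) is [[-6, 9, 16, -6, 0, 22], [4, -13, -6, 4, 14, -24], [-6, 9, 16, -6, 0, 22]].
There the 2×2 minor on rows j ∈ {1, 2}, columns (i,k) ∈ {(1,1), (1,2)} is det [[-6, 9], [4, -13]] = 42 ≠ 0, so this unfolding has rank ≥ 2; CP rank is at least every unfolding rank, so rank(T) ≥ 2. (This is only a lower bound: in general the CP rank may exceed every unfolding rank, so we still need to exhibit 2 rank-1 terms summing to T.)
Upper bound — finding two terms. Write S_k = T[:,:,k] for the frontal slices: S₁ = [[-6, 4, -6], [-6, 4, -6]], S₂ = [[9, -13, 9], [0, 14, 0]], S₃ = [[16, -6, 16], [22, -24, 22]].
If T = a₁ ⊗ b₁ ⊗ c₁ + a₂ ⊗ b₂ ⊗ c₂ then each S_k = c₁[k]·a₁b₁ᵀ + c₂[k]·a₂b₂ᵀ. S₁ and S₂ are linearly independent, so a₁b₁ᵀ and a₂b₂ᵀ must span the same plane of matrices: they are the rank-1 matrices of the form x·S₁ + y·S₂.
The 2×2 minor of x·S₁ + y·S₂ on rows {1,2}, columns {1,2} is −126·xy + 126·y² = (-126)·(x − y)(y), vanishing at (x:y) = (1:1) and (1:0).
M₁ = S₁ + S₂ = [[3, -9, 3], [-6, 18, -6]] = 3·[1, -2][1, -3, 1]ᵀ and M₂ = S₁ = [[-6, 4, -6], [-6, 4, -6]] = (-2)·[1, 1][3, -2, 3]ᵀ, so take a₁ = [1, -2], b₁ = [1, -3, 1], a₂ = [1, 1], b₂ = [3, -2, 3].
Each slice is an integer combination of E₁ = a₁b₁ᵀ and E₂ = a₂b₂ᵀ: S₁ = −2·E₂, S₂ = 3·E₁ + 2·E₂, S₃ = −2·E₁ + 6·E₂; reading off coefficients, c₁ = [0, 3, -2] and c₂ = [-2, 2, 6].
Hence T = [1, -2] ⊗ [1, -3, 1] ⊗ [0, 3, -2] + [1, 1] ⊗ [3, -2, 3] ⊗ [-2, 2, 6], so rank(T) ≤ 2.
These bounds meet, so rank(T) = 2.

rank(T) = 2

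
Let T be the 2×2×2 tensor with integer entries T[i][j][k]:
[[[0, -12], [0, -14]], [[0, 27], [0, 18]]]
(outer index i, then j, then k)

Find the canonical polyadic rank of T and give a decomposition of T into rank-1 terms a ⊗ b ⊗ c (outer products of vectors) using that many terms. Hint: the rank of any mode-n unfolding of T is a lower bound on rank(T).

rank(T) = 2

Lower bound: the mode-1 unfolding of T (rows indexed by i, columns by (j,k) = (0,0), (0,1), (1,0), (1,1)) is [[0, -12, 0, -14], [0, 27, 0, 18]].
There the 2×2 minor on rows i ∈ {0, 1}, columns (j,k) ∈ {(0,1), (1,1)} is det [[-12, -14], [27, 18]] = 162 ≠ 0, so this unfolding has rank ≥ 2; CP rank is at least every unfolding rank, so rank(T) ≥ 2. (Unfolding ranks only ever bound the CP rank from below — rank(T) can be strictly larger than all of them — so the matching upper bound has to come from an explicit 2-term decomposition.)
Upper bound — finding two terms. Every mode-3 slice of T is a multiple of one matrix: T[:,:,k] = c[k]·M with c = [0, 1] and M = [[-12, -14], [27, 18]] (rows indexed by i, columns by j). So it suffices to write M as a sum of two rank-1 matrices.
Splitting M by its rows (i = 0, 1), M = [1, 0][-12, -14]ᵀ + [0, 1][27, 18]ᵀ.
Hence T = [1, 0] ⊗ [-12, -14] ⊗ [0, 1] + [0, 1] ⊗ [27, 18] ⊗ [0, 1], so rank(T) ≤ 2.
These bounds meet, so rank(T) = 2.
Check entry T[0,0,1] = -12: (1)·(-12)·(1) + (0)·(27)·(1) = -12.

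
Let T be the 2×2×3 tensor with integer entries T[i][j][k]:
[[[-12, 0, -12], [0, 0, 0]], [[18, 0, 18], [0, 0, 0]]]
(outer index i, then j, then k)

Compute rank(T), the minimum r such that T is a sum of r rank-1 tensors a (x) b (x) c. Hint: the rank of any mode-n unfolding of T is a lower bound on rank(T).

1

Lower bound: T ≠ 0 (e.g. T[0,0,0] = -12), so rank(T) ≥ 1.
Upper bound: the mode-1 fibre T[:,0,0] = [-12, 18] gives a = [2, -3] (primitive direction); the mode-2 fibre T[0,:,0] = [-12, 0] gives b = [1, 0]; then c[k] = T[0,0,k] / (a[0]·b[0]) = [-12, 0, -12] / 2 = [-6, 0, -6].
Expanding [2, -3] (x) [1, 0] (x) [-6, 0, -6] reproduces all 12 entries of T, so T = [2, -3] (x) [1, 0] (x) [-6, 0, -6] and rank(T) ≤ 1.
These bounds meet, so rank(T) = 1.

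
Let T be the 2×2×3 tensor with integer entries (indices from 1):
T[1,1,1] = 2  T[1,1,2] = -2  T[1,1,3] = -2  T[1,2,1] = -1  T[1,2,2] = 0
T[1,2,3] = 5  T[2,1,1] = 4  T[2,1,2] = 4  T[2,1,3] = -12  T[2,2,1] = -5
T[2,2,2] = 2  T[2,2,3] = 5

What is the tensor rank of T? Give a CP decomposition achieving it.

rank(T) = 3

Lower bound: in the mode-3 unfolding of T (rows indexed by k, columns by (i,j)) the 3×3 minor on rows k ∈ {1, 2, 3}, columns (i,j) ∈ {(1,1), (1,2), (2,1)} is det [[2, -1, 4], [-2, 0, 4], [-2, 5, -12]] = -48 ≠ 0, so that unfolding has rank ≥ 3 and hence rank(T) ≥ 3 (CP rank is at least every unfolding rank, though it can be larger).
Upper bound: T is a sum of 3 rank-1 terms, T = (1, -2) ∘ (1, 1) ∘ (0, -2, 2) + (1, -1) ∘ (0, 1) ∘ (1, 2, -1) + (1, 2) ∘ (1, -1) ∘ (2, 0, -4) (one valid choice — decompositions are not unique — normalised so each a, b is primitive with positive first nonzero entry; check it by expanding all entries), so rank(T) ≤ 3.
These bounds meet, so rank(T) = 3.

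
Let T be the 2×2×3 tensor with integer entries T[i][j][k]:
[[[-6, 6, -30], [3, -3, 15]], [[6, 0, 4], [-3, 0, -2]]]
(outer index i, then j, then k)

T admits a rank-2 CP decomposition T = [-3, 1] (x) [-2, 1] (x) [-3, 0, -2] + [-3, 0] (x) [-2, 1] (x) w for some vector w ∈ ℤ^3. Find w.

Subtract the known terms from T to get the rank-1 residual R = [-3, 0] (x) [-2, 1] (x) w, so R[i,j,k] = a[i]·b[j]·w[k]. Pick indices with nonzero a[0]·b[0] = (-3)·(-2) = 6. Only the fibre through (0,0,·) is needed: R[0,0,:] = T[0,0,:] − Σₗ aₗ[0]bₗ[0]cₗ = [-6, 6, -30] − (-3)·(-2)·[-3, 0, -2] = [12, 6, -18]. Then w[k] = R[0,0,k] / 6 for each k, giving w = [12, 6, -18] / 6 = [2, 1, -3].

w = [2, 1, -3]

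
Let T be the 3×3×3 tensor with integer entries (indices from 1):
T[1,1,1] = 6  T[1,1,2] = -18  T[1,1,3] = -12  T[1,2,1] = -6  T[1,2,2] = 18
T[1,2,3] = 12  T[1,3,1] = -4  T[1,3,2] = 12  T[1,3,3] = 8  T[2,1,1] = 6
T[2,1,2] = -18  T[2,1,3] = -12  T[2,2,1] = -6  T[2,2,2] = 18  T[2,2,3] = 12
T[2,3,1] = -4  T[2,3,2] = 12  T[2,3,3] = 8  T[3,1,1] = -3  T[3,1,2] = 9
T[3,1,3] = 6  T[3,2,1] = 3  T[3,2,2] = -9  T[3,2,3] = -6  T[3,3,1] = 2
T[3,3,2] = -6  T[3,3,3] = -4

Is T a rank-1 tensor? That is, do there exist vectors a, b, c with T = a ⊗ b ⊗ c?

Yes

If T = a ⊗ b ⊗ c then every fibre of T is a multiple of the corresponding factor, so read the factors off the fibres through the nonzero entry T[1,1,1] = 6.
The mode-1 fibre T[:,1,1] = [6, 6, -3] gives a = [2, 2, -1] (primitive direction); the mode-2 fibre T[1,:,1] = [6, -6, -4] gives b = [3, -3, -2]; then c[k] = T[1,1,k] / (a[1]·b[1]) = [6, -18, -12] / 6 = [1, -3, -2].
Expanding [2, 2, -1] ⊗ [3, -3, -2] ⊗ [1, -3, -2] reproduces all 27 entries of T, so T = [2, 2, -1] ⊗ [3, -3, -2] ⊗ [1, -3, -2] and rank(T) ≤ 1.
Equivalently every frontal slice T[:,:,k] is c[k] times the rank-1 matrix [2, 2, -1] ⊗ [3, -3, -2]. So T has rank 1 (it is nonzero).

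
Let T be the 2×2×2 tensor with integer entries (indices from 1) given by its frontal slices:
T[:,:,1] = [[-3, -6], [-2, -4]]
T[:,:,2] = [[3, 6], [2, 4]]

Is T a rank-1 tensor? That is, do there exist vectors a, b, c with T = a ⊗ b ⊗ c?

The mode-1 fibre T[:,1,1] = [-3, -2] gives a = (3, 2) (primitive direction); the mode-2 fibre T[1,:,1] = [-3, -6] gives b = (1, 2); then c[k] = T[1,1,k] / (a[1]·b[1]) = [-3, 3] / 3 = (-1, 1).
Expanding (3, 2) ⊗ (1, 2) ⊗ (-1, 1) reproduces all 8 entries of T, so T = (3, 2) ⊗ (1, 2) ⊗ (-1, 1) and rank(T) ≤ 1.
Equivalently every frontal slice T[:,:,k] is c[k] times the rank-1 matrix (3, 2) ⊗ (1, 2). So T has rank 1 (it is nonzero).

Yes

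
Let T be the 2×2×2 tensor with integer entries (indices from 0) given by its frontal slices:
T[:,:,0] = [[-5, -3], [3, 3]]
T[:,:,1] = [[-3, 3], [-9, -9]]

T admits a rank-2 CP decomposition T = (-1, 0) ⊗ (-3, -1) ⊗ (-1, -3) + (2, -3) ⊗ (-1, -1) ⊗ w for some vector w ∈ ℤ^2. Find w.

Subtract the known terms from T to get the rank-1 residual R = (2, -3) ⊗ (-1, -1) ⊗ w, so R[i,j,k] = a[i]·b[j]·w[k]. Pick indices with nonzero a[0]·b[0] = (2)·(-1) = -2. Only the fibre through (0,0,·) is needed: R[0,0,:] = T[0,0,:] − Σₗ aₗ[0]bₗ[0]cₗ = [-5, -3] − (-1)·(-3)·(-1, -3) = [-2, 6]. Then w[k] = R[0,0,k] / -2 for each k, giving w = [-2, 6] / -2 = (1, -3).

w = (1, -3)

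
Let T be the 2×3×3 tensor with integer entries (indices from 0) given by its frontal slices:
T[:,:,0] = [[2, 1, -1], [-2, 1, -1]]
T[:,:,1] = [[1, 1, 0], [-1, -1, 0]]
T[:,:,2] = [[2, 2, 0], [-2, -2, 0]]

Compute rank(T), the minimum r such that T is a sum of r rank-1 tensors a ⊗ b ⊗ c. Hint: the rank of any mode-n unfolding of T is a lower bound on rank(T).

Lower bound: the mode-2 unfolding of T (rows indexed by j, columns by (i,k) = (0,0), (0,1), (0,2), (1,0), (1,1), (1,2)) is [[2, 1, 2, -2, -1, -2], [1, 1, 2, 1, -1, -2], [-1, 0, 0, -1, 0, 0]].
There the 3×3 minor on rows j ∈ {0, 1, 2}, columns (i,k) ∈ {(0,0), (0,1), (1,0)} is det [[2, 1, -2], [1, 1, 1], [-1, 0, -1]] = -4 ≠ 0, so this unfolding has rank ≥ 3; CP rank is at least every unfolding rank, so rank(T) ≥ 3. (Flattening ranks never certify an upper bound on CP rank; for that we must actually write T with 3 rank-1 terms.)
Upper bound: T is a sum of 3 rank-1 terms, T = [0, 1] ⊗ [1, 0, 0] ⊗ [-4, 0, 0] + [1, -1] ⊗ [1, 1, 0] ⊗ [0, 1, 2] + [1, 1] ⊗ [2, 1, -1] ⊗ [1, 0, 0] (written with every a and b primitive with positive leading entry and the scale carried by c; CP decompositions are not unique, and this one is verified by expanding entrywise), so rank(T) ≤ 3.
These bounds meet, so rank(T) = 3.
Check entry T[0,2,1] = 0: (0)·(0)·(0) + (1)·(0)·(1) + (1)·(-1)·(0) = 0.

3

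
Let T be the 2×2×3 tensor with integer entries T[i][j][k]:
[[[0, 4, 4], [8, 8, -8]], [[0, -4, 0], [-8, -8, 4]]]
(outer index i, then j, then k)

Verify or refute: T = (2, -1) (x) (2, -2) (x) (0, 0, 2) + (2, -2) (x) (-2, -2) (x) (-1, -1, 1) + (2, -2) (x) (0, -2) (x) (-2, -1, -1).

No

Reconstruct entry (0,0,0) from the claimed factors: Σₗ aₗ[0]bₗ[0]cₗ[0] = (2)·(2)·(0) + (2)·(-2)·(-1) + (2)·(0)·(-2) = 4, but T[0,0,0] = 0. The claim is false.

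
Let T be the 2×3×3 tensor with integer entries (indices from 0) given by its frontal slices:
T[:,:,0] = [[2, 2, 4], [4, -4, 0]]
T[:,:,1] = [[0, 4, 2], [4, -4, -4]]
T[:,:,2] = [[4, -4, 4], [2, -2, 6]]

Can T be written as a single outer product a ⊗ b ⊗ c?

No

The mode-3 unfolding of T (rows indexed by k, columns by (i,j) = (0,0), (0,1), (0,2), (1,0), (1,1), (1,2)) is [[2, 2, 4, 4, -4, 0], [0, 4, 2, 4, -4, -4], [4, -4, 4, 2, -2, 6]].
There the 3×3 minor on rows k ∈ {0, 1, 2}, columns (i,j) ∈ {(0,0), (0,1), (1,0)} is det [[2, 2, 4], [0, 4, 4], [4, -4, 2]] = 16 ≠ 0, so this unfolding has rank ≥ 3; CP rank is at least every unfolding rank, so rank(T) ≥ 3.
In particular rank(T) ≥ 3 > 1, so T is not rank-1.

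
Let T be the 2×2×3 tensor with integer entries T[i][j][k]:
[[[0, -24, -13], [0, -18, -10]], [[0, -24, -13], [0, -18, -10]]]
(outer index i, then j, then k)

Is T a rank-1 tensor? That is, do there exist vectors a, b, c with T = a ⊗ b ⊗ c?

The mode-3 unfolding of T (rows indexed by k, columns by (i,j) = (0,0), (0,1), (1,0), (1,1)) is [[0, 0, 0, 0], [-24, -18, -24, -18], [-13, -10, -13, -10]].
There the 2×2 minor on rows k ∈ {1, 2}, columns (i,j) ∈ {(0,0), (0,1)} is det [[-24, -18], [-13, -10]] = 6 ≠ 0, so this unfolding has rank ≥ 2; CP rank is at least every unfolding rank, so rank(T) ≥ 2.
In particular rank(T) ≥ 2 > 1, so T is not rank-1.

No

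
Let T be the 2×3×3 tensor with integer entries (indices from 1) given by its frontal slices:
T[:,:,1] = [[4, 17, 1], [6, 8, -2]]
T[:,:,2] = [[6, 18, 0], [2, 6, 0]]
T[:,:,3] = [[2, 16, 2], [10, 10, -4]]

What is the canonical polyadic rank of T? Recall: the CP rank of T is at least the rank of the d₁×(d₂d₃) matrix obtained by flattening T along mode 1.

Lower bound: the mode-1 unfolding of T (rows indexed by i, columns by (j,k) = (1,1), (1,2), (1,3), (2,1), (2,2), (2,3), (3,1), (3,2), (3,3)) is [[4, 6, 2, 17, 18, 16, 1, 0, 2], [6, 2, 10, 8, 6, 10, -2, 0, -4]].
There the 2×2 minor on rows i ∈ {1, 2}, columns (j,k) ∈ {(1,1), (1,2)} is det [[4, 6], [6, 2]] = -28 ≠ 0, so this unfolding has rank ≥ 2; CP rank is at least every unfolding rank, so rank(T) ≥ 2. (Unfolding ranks only ever bound the CP rank from below — rank(T) can be strictly larger than all of them — so the matching upper bound has to come from an explicit 2-term decomposition.)
Upper bound — finding two terms. Write S_k = T[:,:,k] for the frontal slices: S₁ = [[4, 17, 1], [6, 8, -2]], S₂ = [[6, 18, 0], [2, 6, 0]], S₃ = [[2, 16, 2], [10, 10, -4]].
If T = a₁ ⊗ b₁ ⊗ c₁ + a₂ ⊗ b₂ ⊗ c₂ then each S_k = c₁[k]·a₁b₁ᵀ + c₂[k]·a₂b₂ᵀ. S₁ and S₂ are linearly independent, so a₁b₁ᵀ and a₂b₂ᵀ must span the same plane of matrices: they are the rank-1 matrices of the form x·S₁ + y·S₂.
The 2×2 minor of x·S₁ + y·S₂ on rows {1,2}, columns {1,2} is −70·x² − 70·xy = (-70)·(x + y)(x), vanishing at (x:y) = (1:-1) and (0:1).
M₁ = S₁ − S₂ = [[-2, -1, 1], [4, 2, -2]] = −[1, -2][2, 1, -1]ᵀ and M₂ = S₂ = [[6, 18, 0], [2, 6, 0]] = 2·[3, 1][1, 3, 0]ᵀ, so take a₁ = [1, -2], b₁ = [2, 1, -1], a₂ = [3, 1], b₂ = [1, 3, 0].
Each slice is an integer combination of E₁ = a₁b₁ᵀ and E₂ = a₂b₂ᵀ: S₁ = −E₁ + 2·E₂, S₂ = 2·E₂, S₃ = −2·E₁ + 2·E₂; reading off coefficients, c₁ = [-1, 0, -2] and c₂ = [2, 2, 2].
Hence T = [1, -2] ⊗ [2, 1, -1] ⊗ [-1, 0, -2] + [3, 1] ⊗ [1, 3, 0] ⊗ [2, 2, 2], so rank(T) ≤ 2.
These bounds meet, so rank(T) = 2.
Check entry T[2,2,3] = 10: (-2)·(1)·(-2) + (1)·(3)·(2) = 10.

2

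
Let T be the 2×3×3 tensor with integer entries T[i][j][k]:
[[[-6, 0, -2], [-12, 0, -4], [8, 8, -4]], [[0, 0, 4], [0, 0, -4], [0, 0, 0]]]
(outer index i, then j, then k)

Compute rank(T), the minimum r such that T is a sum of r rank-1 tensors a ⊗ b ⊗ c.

Lower bound: in the mode-3 unfolding of T (rows indexed by k, columns by (i,j)) the 3×3 minor on rows k ∈ {0, 1, 2}, columns (i,j) ∈ {(0,0), (0,2), (1,0)} is det [[-6, 8, 0], [0, 8, 0], [-2, -4, 4]] = -192 ≠ 0, so that unfolding has rank ≥ 3 and hence rank(T) ≥ 3 (CP rank is at least every unfolding rank, though it can be larger).
Upper bound: T is a sum of 3 rank-1 terms, T = [0, 1] ⊗ [1, -1, 0] ⊗ [0, 0, 4] + [1, 0] ⊗ [1, 2, -2] ⊗ [-4, -4, 2] + [1, 0] ⊗ [1, 2, 0] ⊗ [-2, 4, -4] (written with every a and b primitive with positive leading entry and the scale carried by c; CP decompositions are not unique, and this one is verified by expanding entrywise), so rank(T) ≤ 3.
These bounds meet, so rank(T) = 3.

3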